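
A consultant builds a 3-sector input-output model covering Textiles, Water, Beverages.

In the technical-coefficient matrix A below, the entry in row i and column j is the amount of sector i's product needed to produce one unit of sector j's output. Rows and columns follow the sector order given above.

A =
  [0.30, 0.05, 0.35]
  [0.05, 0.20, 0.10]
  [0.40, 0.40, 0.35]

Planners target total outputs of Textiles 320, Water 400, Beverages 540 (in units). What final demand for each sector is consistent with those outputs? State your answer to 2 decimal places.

d_1 = 15.00, d_2 = 250.00, d_3 = 63.00

I − A =
  [   0.70    -0.05    -0.35]
  [  -0.05     0.80    -0.10]
  [  -0.40    -0.40     0.65]
d = (I − A) x:
  d_1 = (+0.70)·320 + (-0.05)·400 + (-0.35)·540 = 15.00
  d_2 = (-0.05)·320 + (+0.80)·400 + (-0.10)·540 = 250.00
  d_3 = (-0.40)·320 + (-0.40)·400 + (+0.65)·540 = 63.00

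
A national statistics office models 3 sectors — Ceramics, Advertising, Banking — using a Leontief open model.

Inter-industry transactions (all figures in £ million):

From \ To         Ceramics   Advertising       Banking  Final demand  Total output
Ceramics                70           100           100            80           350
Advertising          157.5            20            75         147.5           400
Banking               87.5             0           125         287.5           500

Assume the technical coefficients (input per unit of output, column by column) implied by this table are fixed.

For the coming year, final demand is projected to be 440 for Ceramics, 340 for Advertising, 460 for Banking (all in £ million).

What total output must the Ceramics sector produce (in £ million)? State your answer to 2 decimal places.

Technical coefficients a_ij = z_ij / X_j:
  a_CC = 70/350 = 0.20, a_AC = 157.5/350 = 0.45, a_BC = 87.5/350 = 0.25
  a_CA = 100/400 = 0.25, a_AA = 20/400 = 0.05, a_BA = 0/400 = 0.00
  a_CB = 100/500 = 0.20, a_AB = 75/500 = 0.15, a_BB = 125/500 = 0.25
I − A =
  [   0.80    -0.25    -0.20]
  [  -0.45     0.95    -0.15]
  [  -0.25     0.00     0.75]
Cofactors of I−A, C_ij = (−1)^(i+j)·(minor ij) (rows/columns in the sector order above):
  C_11 = (0.95)(0.75) − (-0.15)(0.00) = 0.7125
  C_12 = −[(-0.45)(0.75) − (-0.15)(-0.25)] = 0.3750
  C_13 = (-0.45)(0.00) − (0.95)(-0.25) = 0.2375
  C_21 = −[(-0.25)(0.75) − (-0.20)(0.00)] = 0.1875
  C_22 = (0.80)(0.75) − (-0.20)(-0.25) = 0.5500
  C_23 = −[(0.80)(0.00) − (-0.25)(-0.25)] = 0.0625
  C_31 = (-0.25)(-0.15) − (-0.20)(0.95) = 0.2275
  C_32 = −[(0.80)(-0.15) − (-0.20)(-0.45)] = 0.2100
  C_33 = (0.80)(0.95) − (-0.25)(-0.45) = 0.6475
det(I−A) = Σ_j (I−A)_1j·C_1j = (0.80)(0.7125) + (-0.25)(0.3750) + (-0.20)(0.2375) = 0.42875
adj(I−A) = Cᵀ =
  [ 0.7125   0.1875   0.2275]
  [ 0.3750   0.5500   0.2100]
  [ 0.2375   0.0625   0.6475]
(I − A)⁻¹ = adj(I−A) / det(I−A) ≈
  [   1.6618     0.4373     0.5306]
  [   0.8746     1.2828     0.4898]
  [   0.5539     0.1458     1.5102]
x = (I − A)⁻¹ d = adj(I−A)·d / det(I−A), with det(I−A) = 0.42875:
  x_C = (0.7125·440 + 0.1875·340 + 0.2275·460) / 0.42875 = 481.90 / 0.42875 ≈ 1123.97
  x_A = (0.3750·440 + 0.5500·340 + 0.2100·460) / 0.42875 = 448.60 / 0.42875 ≈ 1046.30
  x_B = (0.2375·440 + 0.0625·340 + 0.6475·460) / 0.42875 = 423.60 / 0.42875 ≈ 987.99

x_C = 1123.97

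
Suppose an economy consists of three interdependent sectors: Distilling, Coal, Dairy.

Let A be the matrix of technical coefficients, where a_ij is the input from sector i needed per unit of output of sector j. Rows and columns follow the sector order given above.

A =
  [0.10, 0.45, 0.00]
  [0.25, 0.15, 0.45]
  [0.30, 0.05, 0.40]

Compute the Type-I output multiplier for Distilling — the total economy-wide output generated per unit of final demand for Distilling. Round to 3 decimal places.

I − A =
  [   0.90    -0.45     0.00]
  [  -0.25     0.85    -0.45]
  [  -0.30    -0.05     0.60]
Cofactors of I−A, C_ij = (−1)^(i+j)·(minor ij) (rows/columns in the sector order above):
  C_11 = (0.85)(0.60) − (-0.45)(-0.05) = 0.4875
  C_12 = −[(-0.25)(0.60) − (-0.45)(-0.30)] = 0.2850
  C_13 = (-0.25)(-0.05) − (0.85)(-0.30) = 0.2675
  C_21 = −[(-0.45)(0.60) − (0.00)(-0.05)] = 0.2700
  C_22 = (0.90)(0.60) − (0.00)(-0.30) = 0.5400
  C_23 = −[(0.90)(-0.05) − (-0.45)(-0.30)] = 0.1800
  C_31 = (-0.45)(-0.45) − (0.00)(0.85) = 0.2025
  C_32 = −[(0.90)(-0.45) − (0.00)(-0.25)] = 0.4050
  C_33 = (0.90)(0.85) − (-0.45)(-0.25) = 0.6525
det(I−A) = Σ_j (I−A)_1j·C_1j = (0.90)(0.4875) + (-0.45)(0.2850) + (0.00)(0.2675) = 0.3105
adj(I−A) = Cᵀ =
  [ 0.4875   0.2700   0.2025]
  [ 0.2850   0.5400   0.4050]
  [ 0.2675   0.1800   0.6525]
(I − A)⁻¹ = adj(I−A) / det(I−A) ≈
  [   1.5700     0.8696     0.6522]
  [   0.9179     1.7391     1.3043]
  [   0.8615     0.5797     2.1014]
The output multiplier for sector j is the column-j sum of the Leontief inverse (I − A)⁻¹ = adj(I−A) / det(I−A).
Column 1 of adj(I−A): (0.4875, 0.2850, 0.2675); det(I−A) = 0.3105.
m_1 = (0.4875 + 0.2850 + 0.2675) / 0.3105 = 1.04 / 0.3105 ≈ 3.349.

m_1 = 3.349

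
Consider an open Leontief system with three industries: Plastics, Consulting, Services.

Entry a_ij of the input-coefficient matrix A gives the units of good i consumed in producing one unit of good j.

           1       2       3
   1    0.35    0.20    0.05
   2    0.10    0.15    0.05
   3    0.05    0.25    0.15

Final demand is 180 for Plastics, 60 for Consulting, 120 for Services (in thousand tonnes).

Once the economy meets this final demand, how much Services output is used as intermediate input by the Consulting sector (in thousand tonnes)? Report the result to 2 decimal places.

z_32 = 30.21

I − A =
  [   0.65    -0.20    -0.05]
  [  -0.10     0.85    -0.05]
  [  -0.05    -0.25     0.85]
Cofactors of I−A, C_ij = (−1)^(i+j)·(minor ij) (rows/columns in the sector order above):
  C_11 = (0.85)(0.85) − (-0.05)(-0.25) = 0.7100
  C_12 = −[(-0.10)(0.85) − (-0.05)(-0.05)] = 0.0875
  C_13 = (-0.10)(-0.25) − (0.85)(-0.05) = 0.0675
  C_21 = −[(-0.20)(0.85) − (-0.05)(-0.25)] = 0.1825
  C_22 = (0.65)(0.85) − (-0.05)(-0.05) = 0.5500
  C_23 = −[(0.65)(-0.25) − (-0.20)(-0.05)] = 0.1725
  C_31 = (-0.20)(-0.05) − (-0.05)(0.85) = 0.0525
  C_32 = −[(0.65)(-0.05) − (-0.05)(-0.10)] = 0.0375
  C_33 = (0.65)(0.85) − (-0.20)(-0.10) = 0.5325
det(I−A) = Σ_j (I−A)_1j·C_1j = (0.65)(0.7100) + (-0.20)(0.0875) + (-0.05)(0.0675) = 0.440625
adj(I−A) = Cᵀ =
  [ 0.7100   0.1825   0.0525]
  [ 0.0875   0.5500   0.0375]
  [ 0.0675   0.1725   0.5325]
(I − A)⁻¹ = adj(I−A) / det(I−A) ≈
  [   1.6113     0.4142     0.1191]
  [   0.1986     1.2482     0.0851]
  [   0.1532     0.3915     1.2085]
First solve x = (I − A)⁻¹ d = adj(I−A)·d / det(I−A); in particular x_2 = (0.0875·180 + 0.5500·60 + 0.0375·120) / 0.440625 = 53.25 / 0.440625 ≈ 120.8511.
Intermediate flow from 3 to 2: z_32 = a_32 · x_2 = 0.25 × 53.25 / 0.440625 = 13.3125 / 0.440625 ≈ 30.21.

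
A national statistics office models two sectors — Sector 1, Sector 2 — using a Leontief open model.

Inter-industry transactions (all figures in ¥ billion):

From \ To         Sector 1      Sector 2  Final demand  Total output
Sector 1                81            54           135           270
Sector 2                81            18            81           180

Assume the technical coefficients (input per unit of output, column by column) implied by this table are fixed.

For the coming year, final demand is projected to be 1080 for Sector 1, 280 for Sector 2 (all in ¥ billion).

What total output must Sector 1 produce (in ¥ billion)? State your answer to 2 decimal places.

Technical coefficients a_ij = z_ij / X_j:
  a_11 = 81/270 = 0.30, a_21 = 81/270 = 0.30
  a_12 = 54/180 = 0.30, a_22 = 18/180 = 0.10
I − A =
  [   0.70    -0.30]
  [  -0.30     0.90]
det(I−A) = (0.70)(0.90) − (-0.30)(-0.30) = 0.5400
adj(I−A) = [[0.90, 0.30], [0.30, 0.70]]
(I − A)⁻¹ = adj(I−A) / det(I−A) ≈
  [   1.6667     0.5556]
  [   0.5556     1.2963]
x = (I − A)⁻¹ d = adj(I−A)·d / det(I−A), with det(I−A) = 0.5400:
  x_1 = (0.90·1080 + 0.30·280) / 0.5400 = 1056.00 / 0.5400 ≈ 1955.56
  x_2 = (0.30·1080 + 0.70·280) / 0.5400 = 520.00 / 0.5400 ≈ 962.96

x_1 = 1955.56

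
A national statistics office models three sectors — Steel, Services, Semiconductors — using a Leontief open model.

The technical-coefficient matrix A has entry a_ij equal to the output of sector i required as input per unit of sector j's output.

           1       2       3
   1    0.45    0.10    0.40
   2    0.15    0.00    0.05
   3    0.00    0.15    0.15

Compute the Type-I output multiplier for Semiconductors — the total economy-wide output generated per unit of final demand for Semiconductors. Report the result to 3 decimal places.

I − A =
  [   0.55    -0.10    -0.40]
  [  -0.15     1.00    -0.05]
  [   0.00    -0.15     0.85]
Cofactors of I−A, C_ij = (−1)^(i+j)·(minor ij) (rows/columns in the sector order above):
  C_11 = (1.00)(0.85) − (-0.05)(-0.15) = 0.8425
  C_12 = −[(-0.15)(0.85) − (-0.05)(0.00)] = 0.1275
  C_13 = (-0.15)(-0.15) − (1.00)(0.00) = 0.0225
  C_21 = −[(-0.10)(0.85) − (-0.40)(-0.15)] = 0.1450
  C_22 = (0.55)(0.85) − (-0.40)(0.00) = 0.4675
  C_23 = −[(0.55)(-0.15) − (-0.10)(0.00)] = 0.0825
  C_31 = (-0.10)(-0.05) − (-0.40)(1.00) = 0.4050
  C_32 = −[(0.55)(-0.05) − (-0.40)(-0.15)] = 0.0875
  C_33 = (0.55)(1.00) − (-0.10)(-0.15) = 0.5350
det(I−A) = Σ_j (I−A)_1j·C_1j = (0.55)(0.8425) + (-0.10)(0.1275) + (-0.40)(0.0225) = 0.441625
adj(I−A) = Cᵀ =
  [ 0.8425   0.1450   0.4050]
  [ 0.1275   0.4675   0.0875]
  [ 0.0225   0.0825   0.5350]
(I − A)⁻¹ = adj(I−A) / det(I−A) ≈
  [   1.9077     0.3283     0.9171]
  [   0.2887     1.0586     0.1981]
  [   0.0509     0.1868     1.2114]
The output multiplier for sector j is the column-j sum of the Leontief inverse (I − A)⁻¹ = adj(I−A) / det(I−A).
Column 3 of adj(I−A): (0.4050, 0.0875, 0.5350); det(I−A) = 0.441625.
m_3 = (0.4050 + 0.0875 + 0.5350) / 0.441625 = 1.0275 / 0.441625 ≈ 2.327.

m_3 = 2.327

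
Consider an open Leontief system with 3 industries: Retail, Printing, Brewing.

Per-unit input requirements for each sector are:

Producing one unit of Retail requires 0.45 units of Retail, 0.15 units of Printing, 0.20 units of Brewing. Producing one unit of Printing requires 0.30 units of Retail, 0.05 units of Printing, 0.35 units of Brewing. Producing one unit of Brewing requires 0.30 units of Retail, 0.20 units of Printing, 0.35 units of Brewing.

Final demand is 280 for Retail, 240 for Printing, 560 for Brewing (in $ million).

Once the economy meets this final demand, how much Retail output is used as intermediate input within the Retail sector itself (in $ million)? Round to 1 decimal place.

I − A =
  [   0.55    -0.30    -0.30]
  [  -0.15     0.95    -0.20]
  [  -0.20    -0.35     0.65]
Cofactors of I−A, C_ij = (−1)^(i+j)·(minor ij) (rows/columns in the sector order above):
  C_11 = (0.95)(0.65) − (-0.20)(-0.35) = 0.5475
  C_12 = −[(-0.15)(0.65) − (-0.20)(-0.20)] = 0.1375
  C_13 = (-0.15)(-0.35) − (0.95)(-0.20) = 0.2425
  C_21 = −[(-0.30)(0.65) − (-0.30)(-0.35)] = 0.3000
  C_22 = (0.55)(0.65) − (-0.30)(-0.20) = 0.2975
  C_23 = −[(0.55)(-0.35) − (-0.30)(-0.20)] = 0.2525
  C_31 = (-0.30)(-0.20) − (-0.30)(0.95) = 0.3450
  C_32 = −[(0.55)(-0.20) − (-0.30)(-0.15)] = 0.1550
  C_33 = (0.55)(0.95) − (-0.30)(-0.15) = 0.4775
det(I−A) = Σ_j (I−A)_1j·C_1j = (0.55)(0.5475) + (-0.30)(0.1375) + (-0.30)(0.2425) = 0.187125
adj(I−A) = Cᵀ =
  [ 0.5475   0.3000   0.3450]
  [ 0.1375   0.2975   0.1550]
  [ 0.2425   0.2525   0.4775]
(I − A)⁻¹ = adj(I−A) / det(I−A) ≈
  [   2.9259     1.6032     1.8437]
  [   0.7348     1.5898     0.8283]
  [   1.2959     1.3494     2.5518]
First solve x = (I − A)⁻¹ d = adj(I−A)·d / det(I−A); in particular x_R = (0.5475·280 + 0.3000·240 + 0.3450·560) / 0.187125 = 418.50 / 0.187125 ≈ 2236.473.
Intermediate flow from R to R: z_RR = a_RR · x_R = 0.45 × 418.50 / 0.187125 = 188.325 / 0.187125 ≈ 1006.4.

z_RR = 1006.4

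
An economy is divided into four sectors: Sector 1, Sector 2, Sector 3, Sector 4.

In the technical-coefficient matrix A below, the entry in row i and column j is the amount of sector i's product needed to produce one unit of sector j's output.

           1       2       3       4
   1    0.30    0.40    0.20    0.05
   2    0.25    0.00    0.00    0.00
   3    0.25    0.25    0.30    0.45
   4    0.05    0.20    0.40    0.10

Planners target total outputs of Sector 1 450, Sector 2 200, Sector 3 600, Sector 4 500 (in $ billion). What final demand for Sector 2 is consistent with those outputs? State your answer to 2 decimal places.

d_2 = 87.50

I − A =
  [   0.70    -0.40    -0.20    -0.05]
  [  -0.25     1.00     0.00     0.00]
  [  -0.25    -0.25     0.70    -0.45]
  [  -0.05    -0.20    -0.40     0.90]
d = (I − A) x:
  d_1 = (+0.70)·450 + (-0.40)·200 + (-0.20)·600 + (-0.05)·500 = 90.00
  d_2 = (-0.25)·450 + (+1.00)·200 + (+0.00)·600 + (+0.00)·500 = 87.50
  d_3 = (-0.25)·450 + (-0.25)·200 + (+0.70)·600 + (-0.45)·500 = 32.50
  d_4 = (-0.05)·450 + (-0.20)·200 + (-0.40)·600 + (+0.90)·500 = 147.50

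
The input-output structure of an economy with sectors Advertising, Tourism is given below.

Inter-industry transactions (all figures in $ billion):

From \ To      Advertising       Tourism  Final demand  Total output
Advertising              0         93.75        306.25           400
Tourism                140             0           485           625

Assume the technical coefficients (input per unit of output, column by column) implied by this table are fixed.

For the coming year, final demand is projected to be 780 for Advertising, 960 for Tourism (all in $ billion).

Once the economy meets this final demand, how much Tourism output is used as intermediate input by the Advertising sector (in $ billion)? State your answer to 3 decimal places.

z_TA = 341.319

Technical coefficients a_ij = z_ij / X_j:
  a_AA = 0/400 = 0.00, a_TA = 140/400 = 0.35
  a_AT = 93.75/625 = 0.15, a_TT = 0/625 = 0.00
I − A =
  [   1.00    -0.15]
  [  -0.35     1.00]
det(I−A) = (1.00)(1.00) − (-0.15)(-0.35) = 0.9475
adj(I−A) = [[1.00, 0.15], [0.35, 1.00]]
(I − A)⁻¹ = adj(I−A) / det(I−A) ≈
  [   1.0554     0.1583]
  [   0.3694     1.0554]
First solve x = (I − A)⁻¹ d = adj(I−A)·d / det(I−A); in particular x_A = (1.00·780 + 0.15·960) / 0.9475 = 924.00 / 0.9475 ≈ 975.19789.
Intermediate flow from T to A: z_TA = a_TA · x_A = 0.35 × 924.00 / 0.9475 = 323.40 / 0.9475 ≈ 341.319.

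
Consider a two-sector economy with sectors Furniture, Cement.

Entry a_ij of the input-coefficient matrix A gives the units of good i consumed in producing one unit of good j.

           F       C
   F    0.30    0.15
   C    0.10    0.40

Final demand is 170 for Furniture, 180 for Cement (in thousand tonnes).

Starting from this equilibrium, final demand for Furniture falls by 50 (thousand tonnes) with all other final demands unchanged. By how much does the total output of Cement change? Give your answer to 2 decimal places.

Δx_C = -12.35

I − A =
  [   0.70    -0.15]
  [  -0.10     0.60]
det(I−A) = (0.70)(0.60) − (-0.15)(-0.10) = 0.4050
adj(I−A) = [[0.60, 0.15], [0.10, 0.70]]
(I − A)⁻¹ = adj(I−A) / det(I−A) ≈
  [   1.4815     0.3704]
  [   0.2469     1.7284]
Δx = (I − A)⁻¹ Δd with Δd having -50 in the Furniture component and 0 elsewhere.
So Δx_C = L_CF · (-50), where L_CF = adj(I−A)_CF / det(I−A) = 0.10 / 0.4050.
Δx_C = 0.10 × (-50) / 0.4050 = -5.00 / 0.4050 ≈ -12.35.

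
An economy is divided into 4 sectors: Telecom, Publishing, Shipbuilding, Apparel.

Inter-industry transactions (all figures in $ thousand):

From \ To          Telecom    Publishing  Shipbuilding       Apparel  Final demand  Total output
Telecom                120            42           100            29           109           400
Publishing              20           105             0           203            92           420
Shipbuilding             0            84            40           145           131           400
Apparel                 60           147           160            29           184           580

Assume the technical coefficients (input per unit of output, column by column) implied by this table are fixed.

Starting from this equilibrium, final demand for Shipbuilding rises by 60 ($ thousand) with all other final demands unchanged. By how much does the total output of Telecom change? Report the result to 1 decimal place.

Technical coefficients a_ij = z_ij / X_j:
  a_11 = 120/400 = 0.30, a_21 = 20/400 = 0.05, a_31 = 0/400 = 0.00, a_41 = 60/400 = 0.15
  a_12 = 42/420 = 0.10, a_22 = 105/420 = 0.25, a_32 = 84/420 = 0.20, a_42 = 147/420 = 0.35
  a_13 = 100/400 = 0.25, a_23 = 0/400 = 0.00, a_33 = 40/400 = 0.10, a_43 = 160/400 = 0.40
  a_14 = 29/580 = 0.05, a_24 = 203/580 = 0.35, a_34 = 145/580 = 0.25, a_44 = 29/580 = 0.05
I − A =
  [   0.70    -0.10    -0.25    -0.05]
  [  -0.05     0.75     0.00    -0.35]
  [   0.00    -0.20     0.90    -0.25]
  [  -0.15    -0.35    -0.40     0.95]
Compute the cofactors C_ij = (−1)^(i+j)·(3×3 minor ij) of I−A; the adjugate is their transpose:
adj(I−A) = Cᵀ =
  [ 0.428000   0.164625   0.176500   0.129625]
  [ 0.085000   0.512375   0.124000   0.225875]
  [ 0.052500   0.196500   0.396500   0.179500]
  [ 0.121000   0.297500   0.240500   0.465500]
det(I−A) = Σ_j (I−A)_1j·C_1j = (0.70)(0.428000) + (-0.10)(0.085000) + (-0.25)(0.052500) + (-0.05)(0.121000) = 0.271925
(I − A)⁻¹ = adj(I−A) / det(I−A) ≈
  [   1.5740     0.6054     0.6491     0.4767]
  [   0.3126     1.8843     0.4560     0.8307]
  [   0.1931     0.7226     1.4581     0.6601]
  [   0.4450     1.0941     0.8844     1.7119]
Δx = (I − A)⁻¹ Δd with Δd having +60 in the Shipbuilding component and 0 elsewhere.
So Δx_1 = L_13 · (+60), where L_13 = adj(I−A)_13 / det(I−A) = 0.176500 / 0.271925.
Δx_1 = 0.176500 × (+60) / 0.271925 = 10.59 / 0.271925 ≈ 38.9.

Δx_1 = 38.9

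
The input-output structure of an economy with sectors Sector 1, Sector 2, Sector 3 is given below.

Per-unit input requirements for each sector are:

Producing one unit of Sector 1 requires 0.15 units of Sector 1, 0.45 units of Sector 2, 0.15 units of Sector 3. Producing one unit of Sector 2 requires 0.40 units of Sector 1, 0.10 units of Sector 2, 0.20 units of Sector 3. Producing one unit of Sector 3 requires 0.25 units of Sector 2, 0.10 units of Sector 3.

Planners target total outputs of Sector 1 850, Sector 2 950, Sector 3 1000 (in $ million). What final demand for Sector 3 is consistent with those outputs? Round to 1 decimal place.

d_3 = 582.5

I − A =
  [   0.85    -0.40     0.00]
  [  -0.45     0.90    -0.25]
  [  -0.15    -0.20     0.90]
d = (I − A) x:
  d_1 = (+0.85)·850 + (-0.40)·950 + (+0.00)·1000 = 342.5
  d_2 = (-0.45)·850 + (+0.90)·950 + (-0.25)·1000 = 222.5
  d_3 = (-0.15)·850 + (-0.20)·950 + (+0.90)·1000 = 582.5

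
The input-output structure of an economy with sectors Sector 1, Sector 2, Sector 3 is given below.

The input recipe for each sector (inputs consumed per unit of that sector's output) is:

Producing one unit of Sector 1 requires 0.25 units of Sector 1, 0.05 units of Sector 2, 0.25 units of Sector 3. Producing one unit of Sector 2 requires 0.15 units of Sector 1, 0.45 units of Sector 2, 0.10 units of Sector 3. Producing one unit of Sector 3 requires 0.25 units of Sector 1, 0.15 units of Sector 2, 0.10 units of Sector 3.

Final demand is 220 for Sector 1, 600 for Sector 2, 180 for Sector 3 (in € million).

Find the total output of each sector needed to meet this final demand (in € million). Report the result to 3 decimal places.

x_1 = 738.462, x_2 = 1308.173, x_3 = 550.481

I − A =
  [   0.75    -0.15    -0.25]
  [  -0.05     0.55    -0.15]
  [  -0.25    -0.10     0.90]
Cofactors of I−A, C_ij = (−1)^(i+j)·(minor ij) (rows/columns in the sector order above):
  C_11 = (0.55)(0.90) − (-0.15)(-0.10) = 0.4800
  C_12 = −[(-0.05)(0.90) − (-0.15)(-0.25)] = 0.0825
  C_13 = (-0.05)(-0.10) − (0.55)(-0.25) = 0.1425
  C_21 = −[(-0.15)(0.90) − (-0.25)(-0.10)] = 0.1600
  C_22 = (0.75)(0.90) − (-0.25)(-0.25) = 0.6125
  C_23 = −[(0.75)(-0.10) − (-0.15)(-0.25)] = 0.1125
  C_31 = (-0.15)(-0.15) − (-0.25)(0.55) = 0.1600
  C_32 = −[(0.75)(-0.15) − (-0.25)(-0.05)] = 0.1250
  C_33 = (0.75)(0.55) − (-0.15)(-0.05) = 0.4050
det(I−A) = Σ_j (I−A)_1j·C_1j = (0.75)(0.4800) + (-0.15)(0.0825) + (-0.25)(0.1425) = 0.3120
adj(I−A) = Cᵀ =
  [ 0.4800   0.1600   0.1600]
  [ 0.0825   0.6125   0.1250]
  [ 0.1425   0.1125   0.4050]
(I − A)⁻¹ = adj(I−A) / det(I−A) ≈
  [   1.5385     0.5128     0.5128]
  [   0.2644     1.9631     0.4006]
  [   0.4567     0.3606     1.2981]
x = (I − A)⁻¹ d = adj(I−A)·d / det(I−A), with det(I−A) = 0.3120:
  x_1 = (0.4800·220 + 0.1600·600 + 0.1600·180) / 0.3120 = 230.40 / 0.3120 ≈ 738.462
  x_2 = (0.0825·220 + 0.6125·600 + 0.1250·180) / 0.3120 = 408.15 / 0.3120 ≈ 1308.173
  x_3 = (0.1425·220 + 0.1125·600 + 0.4050·180) / 0.3120 = 171.75 / 0.3120 ≈ 550.481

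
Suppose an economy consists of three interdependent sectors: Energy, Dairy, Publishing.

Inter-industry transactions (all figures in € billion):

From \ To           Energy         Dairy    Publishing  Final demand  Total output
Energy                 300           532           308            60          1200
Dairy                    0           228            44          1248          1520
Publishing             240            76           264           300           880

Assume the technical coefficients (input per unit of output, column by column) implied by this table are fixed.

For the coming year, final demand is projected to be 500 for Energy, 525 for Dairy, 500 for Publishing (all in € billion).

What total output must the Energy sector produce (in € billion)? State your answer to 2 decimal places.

Technical coefficients a_ij = z_ij / X_j:
  a_11 = 300/1200 = 0.25, a_21 = 0/1200 = 0.00, a_31 = 240/1200 = 0.20
  a_12 = 532/1520 = 0.35, a_22 = 228/1520 = 0.15, a_32 = 76/1520 = 0.05
  a_13 = 308/880 = 0.35, a_23 = 44/880 = 0.05, a_33 = 264/880 = 0.30
I − A =
  [   0.75    -0.35    -0.35]
  [   0.00     0.85    -0.05]
  [  -0.20    -0.05     0.70]
Cofactors of I−A, C_ij = (−1)^(i+j)·(minor ij) (rows/columns in the sector order above):
  C_11 = (0.85)(0.70) − (-0.05)(-0.05) = 0.5925
  C_12 = −[(0.00)(0.70) − (-0.05)(-0.20)] = 0.0100
  C_13 = (0.00)(-0.05) − (0.85)(-0.20) = 0.1700
  C_21 = −[(-0.35)(0.70) − (-0.35)(-0.05)] = 0.2625
  C_22 = (0.75)(0.70) − (-0.35)(-0.20) = 0.4550
  C_23 = −[(0.75)(-0.05) − (-0.35)(-0.20)] = 0.1075
  C_31 = (-0.35)(-0.05) − (-0.35)(0.85) = 0.3150
  C_32 = −[(0.75)(-0.05) − (-0.35)(0.00)] = 0.0375
  C_33 = (0.75)(0.85) − (-0.35)(0.00) = 0.6375
det(I−A) = Σ_j (I−A)_1j·C_1j = (0.75)(0.5925) + (-0.35)(0.0100) + (-0.35)(0.1700) = 0.381375
adj(I−A) = Cᵀ =
  [ 0.5925   0.2625   0.3150]
  [ 0.0100   0.4550   0.0375]
  [ 0.1700   0.1075   0.6375]
(I − A)⁻¹ = adj(I−A) / det(I−A) ≈
  [   1.5536     0.6883     0.8260]
  [   0.0262     1.1931     0.0983]
  [   0.4458     0.2819     1.6716]
x = (I − A)⁻¹ d = adj(I−A)·d / det(I−A), with det(I−A) = 0.381375:
  x_1 = (0.5925·500 + 0.2625·525 + 0.3150·500) / 0.381375 = 591.5625 / 0.381375 ≈ 1551.13
  x_2 = (0.0100·500 + 0.4550·525 + 0.0375·500) / 0.381375 = 262.625 / 0.381375 ≈ 688.63
  x_3 = (0.1700·500 + 0.1075·525 + 0.6375·500) / 0.381375 = 460.1875 / 0.381375 ≈ 1206.65

x_1 = 1551.13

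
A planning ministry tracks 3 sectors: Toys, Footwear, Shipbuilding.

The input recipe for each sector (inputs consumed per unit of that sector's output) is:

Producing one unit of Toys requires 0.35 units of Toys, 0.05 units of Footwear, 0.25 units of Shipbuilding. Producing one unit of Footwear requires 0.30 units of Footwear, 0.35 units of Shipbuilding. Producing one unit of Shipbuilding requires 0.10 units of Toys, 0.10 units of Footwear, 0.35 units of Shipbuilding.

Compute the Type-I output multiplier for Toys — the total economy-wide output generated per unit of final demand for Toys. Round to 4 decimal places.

m_T = 2.6404

I − A =
  [   0.65     0.00    -0.10]
  [  -0.05     0.70    -0.10]
  [  -0.25    -0.35     0.65]
Cofactors of I−A, C_ij = (−1)^(i+j)·(minor ij) (rows/columns in the sector order above):
  C_11 = (0.70)(0.65) − (-0.10)(-0.35) = 0.4200
  C_12 = −[(-0.05)(0.65) − (-0.10)(-0.25)] = 0.0575
  C_13 = (-0.05)(-0.35) − (0.70)(-0.25) = 0.1925
  C_21 = −[(0.00)(0.65) − (-0.10)(-0.35)] = 0.0350
  C_22 = (0.65)(0.65) − (-0.10)(-0.25) = 0.3975
  C_23 = −[(0.65)(-0.35) − (0.00)(-0.25)] = 0.2275
  C_31 = (0.00)(-0.10) − (-0.10)(0.70) = 0.0700
  C_32 = −[(0.65)(-0.10) − (-0.10)(-0.05)] = 0.0700
  C_33 = (0.65)(0.70) − (0.00)(-0.05) = 0.4550
det(I−A) = Σ_j (I−A)_1j·C_1j = (0.65)(0.4200) + (0.00)(0.0575) + (-0.10)(0.1925) = 0.25375
adj(I−A) = Cᵀ =
  [ 0.4200   0.0350   0.0700]
  [ 0.0575   0.3975   0.0700]
  [ 0.1925   0.2275   0.4550]
(I − A)⁻¹ = adj(I−A) / det(I−A) ≈
  [   1.65517     0.13793     0.27586]
  [   0.22660     1.56650     0.27586]
  [   0.75862     0.89655     1.79310]
The output multiplier for sector j is the column-j sum of the Leontief inverse (I − A)⁻¹ = adj(I−A) / det(I−A).
Column T of adj(I−A): (0.4200, 0.0575, 0.1925); det(I−A) = 0.25375.
m_T = (0.4200 + 0.0575 + 0.1925) / 0.25375 = 0.67 / 0.25375 ≈ 2.6404.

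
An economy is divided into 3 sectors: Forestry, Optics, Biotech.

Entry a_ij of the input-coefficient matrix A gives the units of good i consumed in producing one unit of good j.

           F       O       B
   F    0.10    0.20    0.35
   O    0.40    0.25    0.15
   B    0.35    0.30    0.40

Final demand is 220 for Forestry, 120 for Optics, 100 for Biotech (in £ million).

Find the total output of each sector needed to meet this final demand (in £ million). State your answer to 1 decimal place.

x_F = 844.4, x_O = 824.7, x_B = 1071.6

I − A =
  [   0.90    -0.20    -0.35]
  [  -0.40     0.75    -0.15]
  [  -0.35    -0.30     0.60]
Cofactors of I−A, C_ij = (−1)^(i+j)·(minor ij) (rows/columns in the sector order above):
  C_11 = (0.75)(0.60) − (-0.15)(-0.30) = 0.4050
  C_12 = −[(-0.40)(0.60) − (-0.15)(-0.35)] = 0.2925
  C_13 = (-0.40)(-0.30) − (0.75)(-0.35) = 0.3825
  C_21 = −[(-0.20)(0.60) − (-0.35)(-0.30)] = 0.2250
  C_22 = (0.90)(0.60) − (-0.35)(-0.35) = 0.4175
  C_23 = −[(0.90)(-0.30) − (-0.20)(-0.35)] = 0.3400
  C_31 = (-0.20)(-0.15) − (-0.35)(0.75) = 0.2925
  C_32 = −[(0.90)(-0.15) − (-0.35)(-0.40)] = 0.2750
  C_33 = (0.90)(0.75) − (-0.20)(-0.40) = 0.5950
det(I−A) = Σ_j (I−A)_1j·C_1j = (0.90)(0.4050) + (-0.20)(0.2925) + (-0.35)(0.3825) = 0.172125
adj(I−A) = Cᵀ =
  [ 0.4050   0.2250   0.2925]
  [ 0.2925   0.4175   0.2750]
  [ 0.3825   0.3400   0.5950]
(I − A)⁻¹ = adj(I−A) / det(I−A) ≈
  [   2.3529     1.3072     1.6993]
  [   1.6993     2.4256     1.5977]
  [   2.2222     1.9753     3.4568]
x = (I − A)⁻¹ d = adj(I−A)·d / det(I−A), with det(I−A) = 0.172125:
  x_F = (0.4050·220 + 0.2250·120 + 0.2925·100) / 0.172125 = 145.35 / 0.172125 ≈ 844.4
  x_O = (0.2925·220 + 0.4175·120 + 0.2750·100) / 0.172125 = 141.95 / 0.172125 ≈ 824.7
  x_B = (0.3825·220 + 0.3400·120 + 0.5950·100) / 0.172125 = 184.45 / 0.172125 ≈ 1071.6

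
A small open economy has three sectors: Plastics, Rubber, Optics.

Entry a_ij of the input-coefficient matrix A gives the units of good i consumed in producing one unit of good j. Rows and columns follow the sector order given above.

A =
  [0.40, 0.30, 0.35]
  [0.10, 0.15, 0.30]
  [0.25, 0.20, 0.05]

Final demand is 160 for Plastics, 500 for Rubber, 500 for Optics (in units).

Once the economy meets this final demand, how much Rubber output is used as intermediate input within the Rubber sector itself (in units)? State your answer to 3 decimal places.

I − A =
  [   0.60    -0.30    -0.35]
  [  -0.10     0.85    -0.30]
  [  -0.25    -0.20     0.95]
Cofactors of I−A, C_ij = (−1)^(i+j)·(minor ij) (rows/columns in the sector order above):
  C_11 = (0.85)(0.95) − (-0.30)(-0.20) = 0.7475
  C_12 = −[(-0.10)(0.95) − (-0.30)(-0.25)] = 0.1700
  C_13 = (-0.10)(-0.20) − (0.85)(-0.25) = 0.2325
  C_21 = −[(-0.30)(0.95) − (-0.35)(-0.20)] = 0.3550
  C_22 = (0.60)(0.95) − (-0.35)(-0.25) = 0.4825
  C_23 = −[(0.60)(-0.20) − (-0.30)(-0.25)] = 0.1950
  C_31 = (-0.30)(-0.30) − (-0.35)(0.85) = 0.3875
  C_32 = −[(0.60)(-0.30) − (-0.35)(-0.10)] = 0.2150
  C_33 = (0.60)(0.85) − (-0.30)(-0.10) = 0.4800
det(I−A) = Σ_j (I−A)_1j·C_1j = (0.60)(0.7475) + (-0.30)(0.1700) + (-0.35)(0.2325) = 0.316125
adj(I−A) = Cᵀ =
  [ 0.7475   0.3550   0.3875]
  [ 0.1700   0.4825   0.2150]
  [ 0.2325   0.1950   0.4800]
(I − A)⁻¹ = adj(I−A) / det(I−A) ≈
  [   2.3646     1.1230     1.2258]
  [   0.5378     1.5263     0.6801]
  [   0.7355     0.6168     1.5184]
First solve x = (I − A)⁻¹ d = adj(I−A)·d / det(I−A); in particular x_R = (0.1700·160 + 0.4825·500 + 0.2150·500) / 0.316125 = 375.95 / 0.316125 ≈ 1189.24476.
Intermediate flow from R to R: z_RR = a_RR · x_R = 0.15 × 375.95 / 0.316125 = 56.3925 / 0.316125 ≈ 178.387.

z_RR = 178.387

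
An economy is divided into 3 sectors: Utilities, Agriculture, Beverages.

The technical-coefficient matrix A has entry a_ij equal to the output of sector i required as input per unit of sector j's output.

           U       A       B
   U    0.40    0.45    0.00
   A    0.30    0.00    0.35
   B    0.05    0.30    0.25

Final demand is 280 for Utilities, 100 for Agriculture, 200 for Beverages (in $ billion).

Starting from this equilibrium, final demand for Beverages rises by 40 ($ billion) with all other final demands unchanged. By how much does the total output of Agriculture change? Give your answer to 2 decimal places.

I − A =
  [   0.60    -0.45     0.00]
  [  -0.30     1.00    -0.35]
  [  -0.05    -0.30     0.75]
Cofactors of I−A, C_ij = (−1)^(i+j)·(minor ij) (rows/columns in the sector order above):
  C_11 = (1.00)(0.75) − (-0.35)(-0.30) = 0.6450
  C_12 = −[(-0.30)(0.75) − (-0.35)(-0.05)] = 0.2425
  C_13 = (-0.30)(-0.30) − (1.00)(-0.05) = 0.1400
  C_21 = −[(-0.45)(0.75) − (0.00)(-0.30)] = 0.3375
  C_22 = (0.60)(0.75) − (0.00)(-0.05) = 0.4500
  C_23 = −[(0.60)(-0.30) − (-0.45)(-0.05)] = 0.2025
  C_31 = (-0.45)(-0.35) − (0.00)(1.00) = 0.1575
  C_32 = −[(0.60)(-0.35) − (0.00)(-0.30)] = 0.2100
  C_33 = (0.60)(1.00) − (-0.45)(-0.30) = 0.4650
det(I−A) = Σ_j (I−A)_1j·C_1j = (0.60)(0.6450) + (-0.45)(0.2425) + (0.00)(0.1400) = 0.277875
adj(I−A) = Cᵀ =
  [ 0.6450   0.3375   0.1575]
  [ 0.2425   0.4500   0.2100]
  [ 0.1400   0.2025   0.4650]
(I − A)⁻¹ = adj(I−A) / det(I−A) ≈
  [   2.3212     1.2146     0.5668]
  [   0.8727     1.6194     0.7557]
  [   0.5038     0.7287     1.6734]
Δx = (I − A)⁻¹ Δd with Δd having +40 in the Beverages component and 0 elsewhere.
So Δx_A = L_AB · (+40), where L_AB = adj(I−A)_AB / det(I−A) = 0.2100 / 0.277875.
Δx_A = 0.2100 × (+40) / 0.277875 = 8.40 / 0.277875 ≈ 30.23.

Δx_A = 30.23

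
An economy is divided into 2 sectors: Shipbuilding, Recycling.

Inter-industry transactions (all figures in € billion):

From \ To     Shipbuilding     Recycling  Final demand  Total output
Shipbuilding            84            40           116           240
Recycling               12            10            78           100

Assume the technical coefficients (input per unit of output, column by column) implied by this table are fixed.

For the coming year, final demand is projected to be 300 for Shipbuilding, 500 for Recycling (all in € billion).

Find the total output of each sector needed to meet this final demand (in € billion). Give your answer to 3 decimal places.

Technical coefficients a_ij = z_ij / X_j:
  a_11 = 84/240 = 0.35, a_21 = 12/240 = 0.05
  a_12 = 40/100 = 0.40, a_22 = 10/100 = 0.10
I − A =
  [   0.65    -0.40]
  [  -0.05     0.90]
det(I−A) = (0.65)(0.90) − (-0.40)(-0.05) = 0.5650
adj(I−A) = [[0.90, 0.40], [0.05, 0.65]]
(I − A)⁻¹ = adj(I−A) / det(I−A) ≈
  [   1.5929     0.7080]
  [   0.0885     1.1504]
x = (I − A)⁻¹ d = adj(I−A)·d / det(I−A), with det(I−A) = 0.5650:
  x_1 = (0.90·300 + 0.40·500) / 0.5650 = 470.00 / 0.5650 ≈ 831.858
  x_2 = (0.05·300 + 0.65·500) / 0.5650 = 340.00 / 0.5650 ≈ 601.770

x_1 = 831.858, x_2 = 601.770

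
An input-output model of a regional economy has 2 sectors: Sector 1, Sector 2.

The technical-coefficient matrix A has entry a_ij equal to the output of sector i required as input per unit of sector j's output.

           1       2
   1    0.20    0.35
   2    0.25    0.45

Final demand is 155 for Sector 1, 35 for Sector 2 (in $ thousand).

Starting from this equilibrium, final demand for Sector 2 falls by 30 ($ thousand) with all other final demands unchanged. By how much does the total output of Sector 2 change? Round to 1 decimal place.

Δx_2 = -68.1

I − A =
  [   0.80    -0.35]
  [  -0.25     0.55]
det(I−A) = (0.80)(0.55) − (-0.35)(-0.25) = 0.3525
adj(I−A) = [[0.55, 0.35], [0.25, 0.80]]
(I − A)⁻¹ = adj(I−A) / det(I−A) ≈
  [   1.5603     0.9929]
  [   0.7092     2.2695]
Δx = (I − A)⁻¹ Δd with Δd having -30 in the Sector 2 component and 0 elsewhere.
So Δx_2 = L_22 · (-30), where L_22 = adj(I−A)_22 / det(I−A) = 0.80 / 0.3525.
Δx_2 = 0.80 × (-30) / 0.3525 = -24.00 / 0.3525 ≈ -68.1.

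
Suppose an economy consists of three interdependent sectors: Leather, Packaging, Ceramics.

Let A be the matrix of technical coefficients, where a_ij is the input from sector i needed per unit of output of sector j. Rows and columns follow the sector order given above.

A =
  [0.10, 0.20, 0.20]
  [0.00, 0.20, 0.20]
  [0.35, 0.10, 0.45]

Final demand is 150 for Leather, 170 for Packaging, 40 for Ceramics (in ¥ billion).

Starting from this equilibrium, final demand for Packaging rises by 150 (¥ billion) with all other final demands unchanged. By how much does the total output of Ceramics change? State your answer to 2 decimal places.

I − A =
  [   0.90    -0.20    -0.20]
  [   0.00     0.80    -0.20]
  [  -0.35    -0.10     0.55]
Cofactors of I−A, C_ij = (−1)^(i+j)·(minor ij) (rows/columns in the sector order above):
  C_11 = (0.80)(0.55) − (-0.20)(-0.10) = 0.4200
  C_12 = −[(0.00)(0.55) − (-0.20)(-0.35)] = 0.0700
  C_13 = (0.00)(-0.10) − (0.80)(-0.35) = 0.2800
  C_21 = −[(-0.20)(0.55) − (-0.20)(-0.10)] = 0.1300
  C_22 = (0.90)(0.55) − (-0.20)(-0.35) = 0.4250
  C_23 = −[(0.90)(-0.10) − (-0.20)(-0.35)] = 0.1600
  C_31 = (-0.20)(-0.20) − (-0.20)(0.80) = 0.2000
  C_32 = −[(0.90)(-0.20) − (-0.20)(0.00)] = 0.1800
  C_33 = (0.90)(0.80) − (-0.20)(0.00) = 0.7200
det(I−A) = Σ_j (I−A)_1j·C_1j = (0.90)(0.4200) + (-0.20)(0.0700) + (-0.20)(0.2800) = 0.3080
adj(I−A) = Cᵀ =
  [ 0.4200   0.1300   0.2000]
  [ 0.0700   0.4250   0.1800]
  [ 0.2800   0.1600   0.7200]
(I − A)⁻¹ = adj(I−A) / det(I−A) ≈
  [   1.3636     0.4221     0.6494]
  [   0.2273     1.3799     0.5844]
  [   0.9091     0.5195     2.3377]
Δx = (I − A)⁻¹ Δd with Δd having +150 in the Packaging component and 0 elsewhere.
So Δx_C = L_CP · (+150), where L_CP = adj(I−A)_CP / det(I−A) = 0.1600 / 0.3080.
Δx_C = 0.1600 × (+150) / 0.3080 = 24.00 / 0.3080 ≈ 77.92.

Δx_C = 77.92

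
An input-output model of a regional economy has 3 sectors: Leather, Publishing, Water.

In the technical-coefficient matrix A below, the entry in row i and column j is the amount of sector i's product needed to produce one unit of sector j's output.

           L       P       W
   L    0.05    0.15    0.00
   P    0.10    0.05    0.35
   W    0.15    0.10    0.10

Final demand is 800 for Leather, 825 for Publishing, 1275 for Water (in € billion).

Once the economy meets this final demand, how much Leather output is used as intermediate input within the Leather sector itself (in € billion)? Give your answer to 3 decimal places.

z_LL = 55.061

I − A =
  [   0.95    -0.15     0.00]
  [  -0.10     0.95    -0.35]
  [  -0.15    -0.10     0.90]
Cofactors of I−A, C_ij = (−1)^(i+j)·(minor ij) (rows/columns in the sector order above):
  C_11 = (0.95)(0.90) − (-0.35)(-0.10) = 0.8200
  C_12 = −[(-0.10)(0.90) − (-0.35)(-0.15)] = 0.1425
  C_13 = (-0.10)(-0.10) − (0.95)(-0.15) = 0.1525
  C_21 = −[(-0.15)(0.90) − (0.00)(-0.10)] = 0.1350
  C_22 = (0.95)(0.90) − (0.00)(-0.15) = 0.8550
  C_23 = −[(0.95)(-0.10) − (-0.15)(-0.15)] = 0.1175
  C_31 = (-0.15)(-0.35) − (0.00)(0.95) = 0.0525
  C_32 = −[(0.95)(-0.35) − (0.00)(-0.10)] = 0.3325
  C_33 = (0.95)(0.95) − (-0.15)(-0.10) = 0.8875
det(I−A) = Σ_j (I−A)_1j·C_1j = (0.95)(0.8200) + (-0.15)(0.1425) + (0.00)(0.1525) = 0.757625
adj(I−A) = Cᵀ =
  [ 0.8200   0.1350   0.0525]
  [ 0.1425   0.8550   0.3325]
  [ 0.1525   0.1175   0.8875]
(I − A)⁻¹ = adj(I−A) / det(I−A) ≈
  [   1.0823     0.1782     0.0693]
  [   0.1881     1.1285     0.4389]
  [   0.2013     0.1551     1.1714]
First solve x = (I − A)⁻¹ d = adj(I−A)·d / det(I−A); in particular x_L = (0.8200·800 + 0.1350·825 + 0.0525·1275) / 0.757625 = 834.3125 / 0.757625 ≈ 1101.22092.
Intermediate flow from L to L: z_LL = a_LL · x_L = 0.05 × 834.3125 / 0.757625 = 41.715625 / 0.757625 ≈ 55.061.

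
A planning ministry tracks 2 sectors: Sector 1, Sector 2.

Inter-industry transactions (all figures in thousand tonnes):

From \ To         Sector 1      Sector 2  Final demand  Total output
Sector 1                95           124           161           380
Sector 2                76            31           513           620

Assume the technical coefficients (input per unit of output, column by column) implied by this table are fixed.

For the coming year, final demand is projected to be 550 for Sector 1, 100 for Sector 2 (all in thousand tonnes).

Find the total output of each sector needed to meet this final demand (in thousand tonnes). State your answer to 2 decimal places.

Technical coefficients a_ij = z_ij / X_j:
  a_11 = 95/380 = 0.25, a_21 = 76/380 = 0.20
  a_12 = 124/620 = 0.20, a_22 = 31/620 = 0.05
I − A =
  [   0.75    -0.20]
  [  -0.20     0.95]
det(I−A) = (0.75)(0.95) − (-0.20)(-0.20) = 0.6725
adj(I−A) = [[0.95, 0.20], [0.20, 0.75]]
(I − A)⁻¹ = adj(I−A) / det(I−A) ≈
  [   1.4126     0.2974]
  [   0.2974     1.1152]
x = (I − A)⁻¹ d = adj(I−A)·d / det(I−A), with det(I−A) = 0.6725:
  x_1 = (0.95·550 + 0.20·100) / 0.6725 = 542.50 / 0.6725 ≈ 806.69
  x_2 = (0.20·550 + 0.75·100) / 0.6725 = 185.00 / 0.6725 ≈ 275.09

x_1 = 806.69, x_2 = 275.09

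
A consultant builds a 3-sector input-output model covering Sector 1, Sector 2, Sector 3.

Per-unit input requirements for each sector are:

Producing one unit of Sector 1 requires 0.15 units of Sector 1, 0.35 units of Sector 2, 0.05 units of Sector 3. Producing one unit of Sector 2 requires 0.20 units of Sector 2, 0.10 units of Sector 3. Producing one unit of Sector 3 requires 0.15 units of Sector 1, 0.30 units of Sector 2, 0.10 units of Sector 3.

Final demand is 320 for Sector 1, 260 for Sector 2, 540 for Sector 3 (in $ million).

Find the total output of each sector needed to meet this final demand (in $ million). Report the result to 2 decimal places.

x_1 = 503.26, x_2 = 814.60, x_3 = 718.47

I − A =
  [   0.85     0.00    -0.15]
  [  -0.35     0.80    -0.30]
  [  -0.05    -0.10     0.90]
Cofactors of I−A, C_ij = (−1)^(i+j)·(minor ij) (rows/columns in the sector order above):
  C_11 = (0.80)(0.90) − (-0.30)(-0.10) = 0.6900
  C_12 = −[(-0.35)(0.90) − (-0.30)(-0.05)] = 0.3300
  C_13 = (-0.35)(-0.10) − (0.80)(-0.05) = 0.0750
  C_21 = −[(0.00)(0.90) − (-0.15)(-0.10)] = 0.0150
  C_22 = (0.85)(0.90) − (-0.15)(-0.05) = 0.7575
  C_23 = −[(0.85)(-0.10) − (0.00)(-0.05)] = 0.0850
  C_31 = (0.00)(-0.30) − (-0.15)(0.80) = 0.1200
  C_32 = −[(0.85)(-0.30) − (-0.15)(-0.35)] = 0.3075
  C_33 = (0.85)(0.80) − (0.00)(-0.35) = 0.6800
det(I−A) = Σ_j (I−A)_1j·C_1j = (0.85)(0.6900) + (0.00)(0.3300) + (-0.15)(0.0750) = 0.57525
adj(I−A) = Cᵀ =
  [ 0.6900   0.0150   0.1200]
  [ 0.3300   0.7575   0.3075]
  [ 0.0750   0.0850   0.6800]
(I − A)⁻¹ = adj(I−A) / det(I−A) ≈
  [   1.1995     0.0261     0.2086]
  [   0.5737     1.3168     0.5346]
  [   0.1304     0.1478     1.1821]
x = (I − A)⁻¹ d = adj(I−A)·d / det(I−A), with det(I−A) = 0.57525:
  x_1 = (0.6900·320 + 0.0150·260 + 0.1200·540) / 0.57525 = 289.50 / 0.57525 ≈ 503.26
  x_2 = (0.3300·320 + 0.7575·260 + 0.3075·540) / 0.57525 = 468.60 / 0.57525 ≈ 814.60
  x_3 = (0.0750·320 + 0.0850·260 + 0.6800·540) / 0.57525 = 413.30 / 0.57525 ≈ 718.47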